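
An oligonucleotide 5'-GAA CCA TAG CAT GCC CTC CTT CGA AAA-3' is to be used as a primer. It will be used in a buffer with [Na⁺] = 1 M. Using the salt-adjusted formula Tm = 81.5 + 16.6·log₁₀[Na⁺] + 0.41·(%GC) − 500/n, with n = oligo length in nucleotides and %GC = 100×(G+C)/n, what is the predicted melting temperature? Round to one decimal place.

Length n = 27. C=9, G=4, T=5, A=9
G+C = 13, so %GC = 13/27 × 100 = 48.148%
Salt term: 16.6 × (0) = 0
GC term: 0.41 × 48.148 = 19.741; length term: −500/27 = −18.519
Tm = 81.5 + (0) + 19.741 − 18.519 = 82.722 → 82.7°C

82.7°C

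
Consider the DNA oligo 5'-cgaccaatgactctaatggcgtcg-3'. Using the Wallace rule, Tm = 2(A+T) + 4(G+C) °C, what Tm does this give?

Counting bases: C=7, G=6, A=6, T=5
A+T = 11, G+C = 13
Tm = 4·13 + 2·11 = 52 + 22 = 74°C

74°C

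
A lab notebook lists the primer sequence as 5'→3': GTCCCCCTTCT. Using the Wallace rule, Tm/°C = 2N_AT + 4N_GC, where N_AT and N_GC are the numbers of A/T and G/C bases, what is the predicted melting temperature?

Base counts: A=0, T=4, C=6, G=1
AT pairs contribute 4, GC pairs contribute 7.
Tm = 4·7 + 2·4 = 28 + 8 = 36°C

36°C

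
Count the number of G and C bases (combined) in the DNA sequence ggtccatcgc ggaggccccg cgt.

Counting bases: C=9, G=9, A=2, T=3
G+C = 9 + 9 = 18

18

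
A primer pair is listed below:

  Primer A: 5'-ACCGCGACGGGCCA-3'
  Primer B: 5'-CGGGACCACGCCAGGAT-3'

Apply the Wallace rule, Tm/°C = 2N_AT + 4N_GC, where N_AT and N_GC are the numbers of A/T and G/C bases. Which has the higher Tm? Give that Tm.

Primer B, 58°C

Primer A: A+T=3, G+C=11 → Tm = 2(3)+4(11) = 50°C
Primer B: A+T=5, G+C=12 → Tm = 2(5)+4(12) = 58°C
50°C vs 58°C → primer B is higher.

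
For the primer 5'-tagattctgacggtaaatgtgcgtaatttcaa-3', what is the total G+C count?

11

Base counts: T=11, A=10, G=7, C=4
Total G or C: 7 + 4 = 11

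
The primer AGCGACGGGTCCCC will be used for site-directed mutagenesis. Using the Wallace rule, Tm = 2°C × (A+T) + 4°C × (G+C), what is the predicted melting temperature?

50°C

Counting bases: G=5, C=6, T=1, A=2
AT pairs contribute 3, GC pairs contribute 11.
Tm = 2(3) + 4(11) = 6 + 44 = 50°C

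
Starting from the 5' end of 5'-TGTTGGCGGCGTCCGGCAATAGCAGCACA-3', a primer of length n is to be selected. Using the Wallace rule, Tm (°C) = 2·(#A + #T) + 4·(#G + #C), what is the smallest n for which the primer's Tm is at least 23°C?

n = 8

First 7 bases: TGTTGGC → Tm = 22°C (< 23°C)
First 8 bases: TGTTGGCG → Tm = 26°C (≥ 23°C)
Since every base adds ≥2°C, Tm only increases with n, so the threshold is first crossed at n = 8.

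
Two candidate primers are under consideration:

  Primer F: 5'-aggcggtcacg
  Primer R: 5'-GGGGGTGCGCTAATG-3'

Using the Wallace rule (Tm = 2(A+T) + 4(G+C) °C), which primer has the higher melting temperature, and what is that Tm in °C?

Primer R, 50°C

Primer F: A+T=3, G+C=8 → Tm = 2(3)+4(8) = 38°C
Primer R: A+T=5, G+C=10 → Tm = 2(5)+4(10) = 50°C
38°C vs 50°C → primer R is higher.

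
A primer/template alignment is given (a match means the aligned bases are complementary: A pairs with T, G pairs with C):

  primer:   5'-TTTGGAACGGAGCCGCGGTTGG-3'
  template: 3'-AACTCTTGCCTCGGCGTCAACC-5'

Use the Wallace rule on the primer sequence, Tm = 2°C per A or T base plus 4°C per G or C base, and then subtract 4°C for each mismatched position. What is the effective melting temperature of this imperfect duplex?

60°C

Primer base counts: A=3, T=5, G=10, C=4 → A+T=8, G+C=14
Perfect-match Tm = 2(8) + 4(14) = 16 + 56 = 72°C
Mismatches (positions where the bases are not complementary): 3 (at positions 3, 4, 17)
Effective Tm = 72 − 3×4 = 72 − 12 = 60°C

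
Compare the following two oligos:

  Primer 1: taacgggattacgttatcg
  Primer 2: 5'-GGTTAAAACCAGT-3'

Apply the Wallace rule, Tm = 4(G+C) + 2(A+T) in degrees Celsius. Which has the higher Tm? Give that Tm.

Primer 1: A+T=11, G+C=8 → Tm = 2(11)+4(8) = 54°C
Primer 2: A+T=8, G+C=5 → Tm = 2(8)+4(5) = 36°C
54°C vs 36°C → primer 1 is higher.

Primer 1, 54°C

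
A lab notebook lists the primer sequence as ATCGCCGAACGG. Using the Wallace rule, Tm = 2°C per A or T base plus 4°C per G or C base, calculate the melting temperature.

40°C

Base counts: A=3, T=1, G=4, C=4
AT pairs contribute 4, GC pairs contribute 8.
Tm = 2(4) + 4(8) = 8 + 32 = 40°C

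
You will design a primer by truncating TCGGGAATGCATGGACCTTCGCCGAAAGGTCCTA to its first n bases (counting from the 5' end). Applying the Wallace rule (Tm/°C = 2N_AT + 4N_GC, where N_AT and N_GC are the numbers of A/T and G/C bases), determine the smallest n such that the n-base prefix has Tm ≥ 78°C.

First 23 bases: TCGGGAATGCATGGACCTTCGCC → Tm = 74°C (< 78°C)
First 24 bases: TCGGGAATGCATGGACCTTCGCCG → Tm = 78°C (≥ 78°C)
Each additional base adds 2°C (A/T) or 4°C (G/C), so Tm is non-decreasing in n; n = 24 is the first length to reach 78°C.

n = 24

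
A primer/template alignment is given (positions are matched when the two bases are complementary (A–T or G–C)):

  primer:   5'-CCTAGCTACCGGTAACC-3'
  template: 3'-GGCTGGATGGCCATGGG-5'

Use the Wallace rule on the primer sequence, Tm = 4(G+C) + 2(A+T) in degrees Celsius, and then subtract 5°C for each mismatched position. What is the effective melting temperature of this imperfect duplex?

39°C

Primer base counts: A=4, T=3, G=3, C=7 → A+T=7, G+C=10
Perfect-match Tm = 2(7) + 4(10) = 14 + 40 = 54°C
Mismatches (positions where the bases are not complementary): 3 (at positions 3, 5, 15)
Effective Tm = 54 − 3×5 = 54 − 15 = 39°C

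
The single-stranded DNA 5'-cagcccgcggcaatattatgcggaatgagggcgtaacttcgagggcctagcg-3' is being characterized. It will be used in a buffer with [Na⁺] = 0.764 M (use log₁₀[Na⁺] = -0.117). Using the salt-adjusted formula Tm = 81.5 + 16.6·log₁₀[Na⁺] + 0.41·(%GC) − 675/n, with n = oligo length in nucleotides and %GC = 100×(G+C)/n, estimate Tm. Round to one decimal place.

91.0°C

Length n = 52. C=13, A=12, T=9, G=18
G+C = 31, so %GC = 31/52 × 100 = 59.615%
Salt term: 16.6 × (-0.117) = -1.942
GC term: 0.41 × 59.615 = 24.442; length term: −675/52 = −12.981
Tm = 81.5 + (-1.942) + 24.442 − 12.981 = 91.019 → 91.0°C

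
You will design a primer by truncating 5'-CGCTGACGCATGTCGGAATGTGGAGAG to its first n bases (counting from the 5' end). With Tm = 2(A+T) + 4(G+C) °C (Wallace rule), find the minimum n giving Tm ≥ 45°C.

n = 14

First 13 bases: CGCTGACGCATGT → Tm = 42°C (< 45°C)
First 14 bases: CGCTGACGCATGTC → Tm = 46°C (≥ 45°C)
Each additional base adds 2°C (A/T) or 4°C (G/C), so Tm is non-decreasing in n; n = 14 is the first length to reach 45°C.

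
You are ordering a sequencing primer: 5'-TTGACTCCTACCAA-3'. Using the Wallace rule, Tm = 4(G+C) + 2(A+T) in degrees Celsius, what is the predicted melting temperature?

G=1, T=4, C=5, A=4
AT pairs contribute 8, GC pairs contribute 6.
Tm = 2(8) + 4(6) = 16 + 24 = 40°C

40°C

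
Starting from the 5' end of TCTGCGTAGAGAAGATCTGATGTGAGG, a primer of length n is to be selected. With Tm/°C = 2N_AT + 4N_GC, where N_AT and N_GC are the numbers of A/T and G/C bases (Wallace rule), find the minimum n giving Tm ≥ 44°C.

n = 15

First 14 bases: TCTGCGTAGAGAAG → Tm = 42°C (< 44°C)
First 15 bases: TCTGCGTAGAGAAGA → Tm = 44°C (≥ 44°C)
Since every base adds ≥2°C, Tm only increases with n, so the threshold is first crossed at n = 15.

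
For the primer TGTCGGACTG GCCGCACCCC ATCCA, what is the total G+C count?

Base counts: T=4, C=11, A=4, G=6
G+C = 6 + 11 = 17

17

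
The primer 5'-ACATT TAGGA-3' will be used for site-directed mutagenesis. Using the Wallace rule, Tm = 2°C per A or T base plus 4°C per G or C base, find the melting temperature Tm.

26°C

Base counts: G=2, C=1, T=3, A=4
AT pairs contribute 7, GC pairs contribute 3.
Tm = 2(7) + 4(3) = 14 + 12 = 26°C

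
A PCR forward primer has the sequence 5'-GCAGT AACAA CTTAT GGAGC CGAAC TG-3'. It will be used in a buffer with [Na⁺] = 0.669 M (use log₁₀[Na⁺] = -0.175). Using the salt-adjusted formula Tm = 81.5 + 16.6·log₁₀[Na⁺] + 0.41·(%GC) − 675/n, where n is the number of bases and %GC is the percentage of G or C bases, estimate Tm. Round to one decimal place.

Length n = 27. Counting bases: A=9, T=5, C=6, G=7
G+C = 13, so %GC = 13/27 × 100 = 48.148%
Salt term: 16.6 × (-0.175) = -2.905
GC term: 0.41 × 48.148 = 19.741; length term: −675/27 = −25
Tm = 81.5 + (-2.905) + 19.741 − 25 = 73.336 → 73.3°C

73.3°C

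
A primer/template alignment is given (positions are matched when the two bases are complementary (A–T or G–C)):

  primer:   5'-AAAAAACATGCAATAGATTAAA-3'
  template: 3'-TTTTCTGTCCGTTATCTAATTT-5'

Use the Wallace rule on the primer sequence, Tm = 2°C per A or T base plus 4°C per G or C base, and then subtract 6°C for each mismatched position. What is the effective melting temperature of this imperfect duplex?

Primer base counts: A=14, T=4, G=2, C=2 → A+T=18, G+C=4
Perfect-match Tm = 2(18) + 4(4) = 36 + 16 = 52°C
Mismatches (positions where the bases are not complementary): 2 (at positions 5, 9)
Effective Tm = 52 − 2×6 = 52 − 12 = 40°C

40°C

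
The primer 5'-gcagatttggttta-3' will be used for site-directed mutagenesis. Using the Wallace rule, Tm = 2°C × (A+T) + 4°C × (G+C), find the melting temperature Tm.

38°C

Base counts: A=3, T=6, C=1, G=4
AT pairs contribute 9, GC pairs contribute 5.
Tm = 4·5 + 2·9 = 20 + 18 = 38°C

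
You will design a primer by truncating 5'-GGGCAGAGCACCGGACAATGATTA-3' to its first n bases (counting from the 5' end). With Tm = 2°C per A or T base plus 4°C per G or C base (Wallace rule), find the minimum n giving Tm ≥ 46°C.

n = 13

First 12 bases: GGGCAGAGCACC → Tm = 42°C (< 46°C)
First 13 bases: GGGCAGAGCACCG → Tm = 46°C (≥ 46°C)
Each additional base adds 2°C (A/T) or 4°C (G/C), so Tm is non-decreasing in n; n = 13 is the first length to reach 46°C.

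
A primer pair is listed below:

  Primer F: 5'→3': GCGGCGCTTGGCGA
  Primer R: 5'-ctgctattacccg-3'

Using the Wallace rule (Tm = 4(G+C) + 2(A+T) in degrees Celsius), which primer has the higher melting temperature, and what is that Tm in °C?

Primer F, 50°C

Primer F: A+T=3, G+C=11 → Tm = 2(3)+4(11) = 50°C
Primer R: A+T=6, G+C=7 → Tm = 2(6)+4(7) = 40°C
50°C vs 40°C → primer F is higher.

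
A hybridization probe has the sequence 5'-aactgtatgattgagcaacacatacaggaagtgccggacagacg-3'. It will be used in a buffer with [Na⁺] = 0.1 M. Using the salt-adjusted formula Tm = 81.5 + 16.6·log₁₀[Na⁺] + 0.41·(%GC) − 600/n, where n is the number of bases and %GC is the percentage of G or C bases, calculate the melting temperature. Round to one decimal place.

Length n = 44. Base counts: C=9, T=7, G=12, A=16
G+C = 21, so %GC = 21/44 × 100 = 47.727%
Salt term: 16.6 × (-1) = -16.6
GC term: 0.41 × 47.727 = 19.568; length term: −600/44 = −13.636
Tm = 81.5 + (-16.6) + 19.568 − 13.636 = 70.832 → 70.8°C

70.8°C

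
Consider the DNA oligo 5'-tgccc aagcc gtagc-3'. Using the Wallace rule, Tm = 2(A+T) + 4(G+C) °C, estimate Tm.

A=3, C=6, T=2, G=4
A+T = 5, G+C = 10
Tm = 4·10 + 2·5 = 40 + 10 = 50°C

50°C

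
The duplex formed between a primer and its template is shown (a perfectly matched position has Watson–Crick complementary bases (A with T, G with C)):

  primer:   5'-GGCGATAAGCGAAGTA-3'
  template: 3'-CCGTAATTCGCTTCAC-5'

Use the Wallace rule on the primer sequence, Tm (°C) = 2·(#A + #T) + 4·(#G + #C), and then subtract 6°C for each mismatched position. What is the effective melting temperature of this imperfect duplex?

30°C

Primer base counts: A=6, T=2, G=6, C=2 → A+T=8, G+C=8
Perfect-match Tm = 2(8) + 4(8) = 16 + 32 = 48°C
Mismatches (positions where the bases are not complementary): 3 (at positions 4, 5, 16)
Effective Tm = 48 − 3×6 = 48 − 18 = 30°C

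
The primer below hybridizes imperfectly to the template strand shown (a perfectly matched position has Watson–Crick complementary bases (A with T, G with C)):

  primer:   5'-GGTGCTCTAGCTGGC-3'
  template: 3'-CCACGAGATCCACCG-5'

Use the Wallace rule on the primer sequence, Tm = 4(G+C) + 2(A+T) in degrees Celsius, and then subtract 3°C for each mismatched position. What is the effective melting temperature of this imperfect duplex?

47°C

Primer base counts: A=1, T=4, G=6, C=4 → A+T=5, G+C=10
Perfect-match Tm = 2(5) + 4(10) = 10 + 40 = 50°C
Mismatches (positions where the bases are not complementary): 1 (at position 11)
Effective Tm = 50 − 1×3 = 50 − 3 = 47°C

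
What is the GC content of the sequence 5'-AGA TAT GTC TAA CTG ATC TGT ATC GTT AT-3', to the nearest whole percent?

Counting bases: T=12, C=4, G=5, A=8
G+C = 5 + 4 = 9 out of 29 bases
%GC = 9/29 × 100 = 31.03% ≈ 31%

31%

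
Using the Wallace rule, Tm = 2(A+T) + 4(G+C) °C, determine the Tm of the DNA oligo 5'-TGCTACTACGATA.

C=3, T=4, G=2, A=4
So N_AT = 8 and N_GC = 5.
Tm = 2×8 + 4×5 = 36°C

36°C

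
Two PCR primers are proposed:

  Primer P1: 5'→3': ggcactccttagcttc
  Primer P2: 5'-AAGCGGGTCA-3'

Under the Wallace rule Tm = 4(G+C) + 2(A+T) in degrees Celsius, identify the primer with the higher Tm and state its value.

Primer P1: A+T=7, G+C=9 → Tm = 2(7)+4(9) = 50°C
Primer P2: A+T=4, G+C=6 → Tm = 2(4)+4(6) = 32°C
50°C vs 32°C → primer P1 is higher.

Primer P1, 50°C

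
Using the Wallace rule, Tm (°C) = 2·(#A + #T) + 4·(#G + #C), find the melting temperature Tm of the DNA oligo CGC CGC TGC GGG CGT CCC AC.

74°C

Counting bases: G=7, C=10, T=2, A=1
So N_AT = 3 and N_GC = 17.
Tm = 2×3 + 4×17 = 74°C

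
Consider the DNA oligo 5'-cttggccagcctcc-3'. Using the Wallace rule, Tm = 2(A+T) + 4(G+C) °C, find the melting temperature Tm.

48°C

Scanning the sequence gives C=7, G=3, T=3, A=1.
So N_AT = 4 and N_GC = 10.
Tm = 4·10 + 2·4 = 40 + 8 = 48°C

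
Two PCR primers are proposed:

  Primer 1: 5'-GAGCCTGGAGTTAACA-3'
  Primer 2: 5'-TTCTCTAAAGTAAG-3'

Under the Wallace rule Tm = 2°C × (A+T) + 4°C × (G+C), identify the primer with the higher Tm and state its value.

Primer 1, 48°C

Primer 1: A+T=8, G+C=8 → Tm = 2(8)+4(8) = 48°C
Primer 2: A+T=10, G+C=4 → Tm = 2(10)+4(4) = 36°C
48°C vs 36°C → primer 1 is higher.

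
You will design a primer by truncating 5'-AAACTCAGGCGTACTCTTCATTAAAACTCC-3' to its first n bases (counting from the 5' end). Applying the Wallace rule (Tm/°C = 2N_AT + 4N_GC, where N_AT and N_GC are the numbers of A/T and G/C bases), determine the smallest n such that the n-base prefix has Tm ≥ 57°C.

First 19 bases: AAACTCAGGCGTACTCTTC → Tm = 56°C (< 57°C)
First 20 bases: AAACTCAGGCGTACTCTTCA → Tm = 58°C (≥ 57°C)
Since every base adds ≥2°C, Tm only increases with n, so the threshold is first crossed at n = 20.

n = 20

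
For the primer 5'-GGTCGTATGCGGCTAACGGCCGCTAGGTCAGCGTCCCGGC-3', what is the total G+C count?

Counting bases: C=13, T=7, A=5, G=15
G+C = 15 + 13 = 28

28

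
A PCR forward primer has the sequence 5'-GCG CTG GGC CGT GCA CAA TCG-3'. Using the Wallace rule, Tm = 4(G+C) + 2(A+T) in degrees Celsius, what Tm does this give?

72°C

Base counts: G=8, T=3, C=7, A=3
A+T = 6, G+C = 15
Tm = 4·15 + 2·6 = 60 + 12 = 72°C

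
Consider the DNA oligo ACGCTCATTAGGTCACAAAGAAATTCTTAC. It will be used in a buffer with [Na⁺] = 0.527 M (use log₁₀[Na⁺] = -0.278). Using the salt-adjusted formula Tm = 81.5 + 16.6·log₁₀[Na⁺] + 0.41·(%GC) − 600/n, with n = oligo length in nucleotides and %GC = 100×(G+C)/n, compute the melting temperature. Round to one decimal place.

71.9°C

Length n = 30. A=11, C=7, T=8, G=4
G+C = 11, so %GC = 11/30 × 100 = 36.667%
Salt term: 16.6 × (-0.278) = -4.615
GC term: 0.41 × 36.667 = 15.033; length term: −600/30 = −20
Tm = 81.5 + (-4.615) + 15.033 − 20 = 71.918 → 71.9°C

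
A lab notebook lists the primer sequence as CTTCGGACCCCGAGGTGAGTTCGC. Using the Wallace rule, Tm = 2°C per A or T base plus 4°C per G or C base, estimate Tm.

80°C

Scanning the sequence gives T=5, G=8, A=3, C=8.
So N_AT = 8 and N_GC = 16.
Tm = 2(8) + 4(16) = 16 + 64 = 80°C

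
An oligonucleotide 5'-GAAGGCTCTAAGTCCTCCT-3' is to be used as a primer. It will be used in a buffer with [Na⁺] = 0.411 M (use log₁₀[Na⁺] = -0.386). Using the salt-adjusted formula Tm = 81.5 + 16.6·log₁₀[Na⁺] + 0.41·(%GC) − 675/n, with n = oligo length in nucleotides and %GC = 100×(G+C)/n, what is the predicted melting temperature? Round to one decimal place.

61.1°C

Length n = 19. Counting bases: C=6, G=4, T=5, A=4
G+C = 10, so %GC = 10/19 × 100 = 52.632%
Salt term: 16.6 × (-0.386) = -6.408
GC term: 0.41 × 52.632 = 21.579; length term: −675/19 = −35.526
Tm = 81.5 + (-6.408) + 21.579 − 35.526 = 61.145 → 61.1°C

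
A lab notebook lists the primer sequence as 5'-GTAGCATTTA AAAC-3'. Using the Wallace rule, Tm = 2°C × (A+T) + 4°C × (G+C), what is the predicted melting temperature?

Scanning the sequence gives C=2, G=2, T=4, A=6.
AT pairs contribute 10, GC pairs contribute 4.
Tm = 4·4 + 2·10 = 16 + 20 = 36°C

36°C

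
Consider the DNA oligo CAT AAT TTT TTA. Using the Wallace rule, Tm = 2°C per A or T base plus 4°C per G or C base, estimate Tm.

26°C

Base counts: C=1, G=0, T=7, A=4
So N_AT = 11 and N_GC = 1.
Tm = 2×11 + 4×1 = 26°C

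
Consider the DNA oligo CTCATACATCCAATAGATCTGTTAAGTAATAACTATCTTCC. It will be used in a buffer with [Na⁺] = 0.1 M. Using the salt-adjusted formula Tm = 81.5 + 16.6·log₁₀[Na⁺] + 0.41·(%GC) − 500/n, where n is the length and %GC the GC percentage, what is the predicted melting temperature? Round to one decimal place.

Length n = 41. A=14, T=14, G=3, C=10
G+C = 13, so %GC = 13/41 × 100 = 31.707%
Salt term: 16.6 × (-1) = -16.6
GC term: 0.41 × 31.707 = 13; length term: −500/41 = −12.195
Tm = 81.5 + (-16.6) + 13 − 12.195 = 65.705 → 65.7°C

65.7°C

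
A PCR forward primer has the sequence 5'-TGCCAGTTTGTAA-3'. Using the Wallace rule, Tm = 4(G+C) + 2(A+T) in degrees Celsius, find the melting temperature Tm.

Base counts: G=3, C=2, A=3, T=5
So N_AT = 8 and N_GC = 5.
Tm = 2×8 + 4×5 = 36°C

36°C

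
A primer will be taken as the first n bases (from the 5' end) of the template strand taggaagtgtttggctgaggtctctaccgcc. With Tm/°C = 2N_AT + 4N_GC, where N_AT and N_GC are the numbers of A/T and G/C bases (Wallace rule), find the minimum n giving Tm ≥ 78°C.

First 26 bases: TAGGAAGTGTTTGGCTGAGGTCTCTA → Tm = 76°C (< 78°C)
First 27 bases: TAGGAAGTGTTTGGCTGAGGTCTCTAC → Tm = 80°C (≥ 78°C)
Each additional base adds 2°C (A/T) or 4°C (G/C), so Tm is non-decreasing in n; n = 27 is the first length to reach 78°C.

n = 27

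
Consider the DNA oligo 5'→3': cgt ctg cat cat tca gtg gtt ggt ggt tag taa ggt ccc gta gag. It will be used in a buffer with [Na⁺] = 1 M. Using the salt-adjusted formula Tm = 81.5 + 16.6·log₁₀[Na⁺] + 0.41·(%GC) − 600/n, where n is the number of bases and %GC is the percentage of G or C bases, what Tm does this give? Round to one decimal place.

Length n = 45. Base counts: T=14, A=8, C=8, G=15
G+C = 23, so %GC = 23/45 × 100 = 51.111%
Salt term: 16.6 × (0) = 0
GC term: 0.41 × 51.111 = 20.956; length term: −600/45 = −13.333
Tm = 81.5 + (0) + 20.956 − 13.333 = 89.123 → 89.1°C

89.1°C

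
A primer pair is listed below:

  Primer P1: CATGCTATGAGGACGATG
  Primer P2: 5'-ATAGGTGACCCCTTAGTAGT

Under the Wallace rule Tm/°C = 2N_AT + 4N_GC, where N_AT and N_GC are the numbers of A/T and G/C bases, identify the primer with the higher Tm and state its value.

Primer P2, 58°C

Primer P1: A+T=9, G+C=9 → Tm = 2(9)+4(9) = 54°C
Primer P2: A+T=11, G+C=9 → Tm = 2(11)+4(9) = 58°C
54°C vs 58°C → primer P2 is higher.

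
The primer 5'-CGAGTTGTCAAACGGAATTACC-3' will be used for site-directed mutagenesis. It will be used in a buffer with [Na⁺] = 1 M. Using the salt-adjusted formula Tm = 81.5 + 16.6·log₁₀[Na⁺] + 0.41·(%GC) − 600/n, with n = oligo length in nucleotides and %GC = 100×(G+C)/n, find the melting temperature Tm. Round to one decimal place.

Length n = 22. Counting bases: A=7, C=5, T=5, G=5
G+C = 10, so %GC = 10/22 × 100 = 45.455%
Salt term: 16.6 × (0) = 0
GC term: 0.41 × 45.455 = 18.637; length term: −600/22 = −27.273
Tm = 81.5 + (0) + 18.637 − 27.273 = 72.864 → 72.9°C

72.9°C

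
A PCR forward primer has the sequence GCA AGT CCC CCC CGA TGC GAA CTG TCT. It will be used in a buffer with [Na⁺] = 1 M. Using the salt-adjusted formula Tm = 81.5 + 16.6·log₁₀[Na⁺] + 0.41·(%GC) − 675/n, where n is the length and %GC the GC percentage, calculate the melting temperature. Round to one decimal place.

Length n = 27. Counting bases: A=5, G=6, C=11, T=5
G+C = 17, so %GC = 17/27 × 100 = 62.963%
Salt term: 16.6 × (0) = 0
GC term: 0.41 × 62.963 = 25.815; length term: −675/27 = −25
Tm = 81.5 + (0) + 25.815 − 25 = 82.315 → 82.3°C

82.3°C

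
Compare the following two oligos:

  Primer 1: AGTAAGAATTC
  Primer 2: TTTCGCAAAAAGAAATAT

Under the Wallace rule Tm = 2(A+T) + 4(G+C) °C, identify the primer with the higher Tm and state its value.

Primer 2, 44°C

Primer 1: A+T=8, G+C=3 → Tm = 2(8)+4(3) = 28°C
Primer 2: A+T=14, G+C=4 → Tm = 2(14)+4(4) = 44°C
28°C vs 44°C → primer 2 is higher.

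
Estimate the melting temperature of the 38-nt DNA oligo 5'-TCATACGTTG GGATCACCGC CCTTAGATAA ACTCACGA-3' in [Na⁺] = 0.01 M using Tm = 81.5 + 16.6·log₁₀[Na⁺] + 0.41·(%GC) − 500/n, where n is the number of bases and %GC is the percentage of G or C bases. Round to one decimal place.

54.6°C

Length n = 38. Scanning the sequence gives A=11, G=7, T=9, C=11.
G+C = 18, so %GC = 18/38 × 100 = 47.368%
Salt term: 16.6 × (-2) = -33.2
GC term: 0.41 × 47.368 = 19.421; length term: −500/38 = −13.158
Tm = 81.5 + (-33.2) + 19.421 − 13.158 = 54.563 → 54.6°C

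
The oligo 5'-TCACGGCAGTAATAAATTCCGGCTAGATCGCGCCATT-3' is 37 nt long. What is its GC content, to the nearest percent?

49%

Counting bases: C=10, A=10, G=8, T=9
G+C = 8 + 10 = 18 out of 37 bases
%GC = 18/37 × 100 = 48.65% ≈ 49%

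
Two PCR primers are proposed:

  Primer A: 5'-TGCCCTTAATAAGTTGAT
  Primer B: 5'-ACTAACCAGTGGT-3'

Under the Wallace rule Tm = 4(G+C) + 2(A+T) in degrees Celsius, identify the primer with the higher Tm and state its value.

Primer A: A+T=12, G+C=6 → Tm = 2(12)+4(6) = 48°C
Primer B: A+T=7, G+C=6 → Tm = 2(7)+4(6) = 38°C
48°C vs 38°C → primer A is higher.

Primer A, 48°C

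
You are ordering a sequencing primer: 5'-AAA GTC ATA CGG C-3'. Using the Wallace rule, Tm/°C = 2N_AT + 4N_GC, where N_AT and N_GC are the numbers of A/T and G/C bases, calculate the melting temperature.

38°C

Base counts: G=3, C=3, T=2, A=5
So N_AT = 7 and N_GC = 6.
Tm = 4·6 + 2·7 = 24 + 14 = 38°C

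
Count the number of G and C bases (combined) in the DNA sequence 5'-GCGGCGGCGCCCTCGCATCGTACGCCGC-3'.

23

Base counts: T=3, G=10, A=2, C=13
Total G or C: 10 + 13 = 23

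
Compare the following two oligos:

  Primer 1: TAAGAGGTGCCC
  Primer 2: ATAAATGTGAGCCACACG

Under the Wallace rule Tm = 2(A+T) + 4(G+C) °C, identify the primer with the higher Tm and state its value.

Primer 2, 52°C

Primer 1: A+T=5, G+C=7 → Tm = 2(5)+4(7) = 38°C
Primer 2: A+T=10, G+C=8 → Tm = 2(10)+4(8) = 52°C
38°C vs 52°C → primer 2 is higher.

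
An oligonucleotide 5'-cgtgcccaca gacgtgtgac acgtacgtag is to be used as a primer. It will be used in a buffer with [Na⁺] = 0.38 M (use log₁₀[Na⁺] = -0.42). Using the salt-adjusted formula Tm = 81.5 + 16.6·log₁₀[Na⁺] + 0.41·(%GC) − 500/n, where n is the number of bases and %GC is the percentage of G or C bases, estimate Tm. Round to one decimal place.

82.5°C

Length n = 30. Scanning the sequence gives C=9, G=9, T=5, A=7.
G+C = 18, so %GC = 18/30 × 100 = 60%
Salt term: 16.6 × (-0.42) = -6.972
GC term: 0.41 × 60 = 24.6; length term: −500/30 = −16.667
Tm = 81.5 + (-6.972) + 24.6 − 16.667 = 82.461 → 82.5°C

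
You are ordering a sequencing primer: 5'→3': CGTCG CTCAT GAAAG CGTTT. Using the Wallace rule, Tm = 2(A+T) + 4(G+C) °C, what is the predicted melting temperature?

60°C

A=4, C=5, T=6, G=5
AT pairs contribute 10, GC pairs contribute 10.
Tm = 2×10 + 4×10 = 60°C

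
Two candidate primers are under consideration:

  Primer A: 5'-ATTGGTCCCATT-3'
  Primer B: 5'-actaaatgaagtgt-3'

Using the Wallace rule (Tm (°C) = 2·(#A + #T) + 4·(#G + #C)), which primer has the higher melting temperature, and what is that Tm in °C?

Primer B, 36°C

Primer A: A+T=7, G+C=5 → Tm = 2(7)+4(5) = 34°C
Primer B: A+T=10, G+C=4 → Tm = 2(10)+4(4) = 36°C
34°C vs 36°C → primer B is higher.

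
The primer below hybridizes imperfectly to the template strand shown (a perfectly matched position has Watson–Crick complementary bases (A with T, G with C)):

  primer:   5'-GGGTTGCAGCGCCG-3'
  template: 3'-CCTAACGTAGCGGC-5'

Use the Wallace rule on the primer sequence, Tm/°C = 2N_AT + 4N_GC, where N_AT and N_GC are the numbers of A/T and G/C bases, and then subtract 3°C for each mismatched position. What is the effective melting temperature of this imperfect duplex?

Primer base counts: A=1, T=2, G=7, C=4 → A+T=3, G+C=11
Perfect-match Tm = 2(3) + 4(11) = 6 + 44 = 50°C
Mismatches (positions where the bases are not complementary): 2 (at positions 3, 9)
Effective Tm = 50 − 2×3 = 50 − 6 = 44°C

44°C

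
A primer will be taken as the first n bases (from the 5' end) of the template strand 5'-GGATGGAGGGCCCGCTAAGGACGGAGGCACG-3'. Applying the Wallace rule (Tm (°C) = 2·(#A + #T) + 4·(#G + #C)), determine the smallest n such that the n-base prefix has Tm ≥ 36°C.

n = 11

First 10 bases: GGATGGAGGG → Tm = 34°C (< 36°C)
First 11 bases: GGATGGAGGGC → Tm = 38°C (≥ 36°C)
Since every base adds ≥2°C, Tm only increases with n, so the threshold is first crossed at n = 11.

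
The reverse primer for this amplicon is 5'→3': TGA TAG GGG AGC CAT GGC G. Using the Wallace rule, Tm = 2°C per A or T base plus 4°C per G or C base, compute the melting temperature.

62°C

Base counts: T=3, G=9, C=3, A=4
AT pairs contribute 7, GC pairs contribute 12.
Tm = 2×7 + 4×12 = 62°C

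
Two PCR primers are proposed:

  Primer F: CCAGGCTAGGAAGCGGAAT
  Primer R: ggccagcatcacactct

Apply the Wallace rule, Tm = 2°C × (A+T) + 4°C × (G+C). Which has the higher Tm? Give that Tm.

Primer F: A+T=8, G+C=11 → Tm = 2(8)+4(11) = 60°C
Primer R: A+T=7, G+C=10 → Tm = 2(7)+4(10) = 54°C
60°C vs 54°C → primer F is higher.

Primer F, 60°C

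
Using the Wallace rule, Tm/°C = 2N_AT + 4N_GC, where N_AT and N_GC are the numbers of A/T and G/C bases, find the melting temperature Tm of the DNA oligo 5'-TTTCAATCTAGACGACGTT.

A=5, T=7, G=3, C=4
So N_AT = 12 and N_GC = 7.
Tm = 4·7 + 2·12 = 28 + 24 = 52°C

52°C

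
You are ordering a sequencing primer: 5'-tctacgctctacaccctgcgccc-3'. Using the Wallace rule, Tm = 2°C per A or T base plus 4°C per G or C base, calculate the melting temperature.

76°C

Scanning the sequence gives G=3, T=5, A=3, C=12.
So N_AT = 8 and N_GC = 15.
Tm = 2×8 + 4×15 = 76°C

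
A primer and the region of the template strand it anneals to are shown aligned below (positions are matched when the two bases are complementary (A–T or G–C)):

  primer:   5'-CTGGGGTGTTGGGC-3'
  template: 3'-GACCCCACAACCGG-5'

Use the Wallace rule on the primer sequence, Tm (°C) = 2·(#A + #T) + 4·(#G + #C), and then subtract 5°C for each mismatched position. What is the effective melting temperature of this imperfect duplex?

43°C

Primer base counts: A=0, T=4, G=8, C=2 → A+T=4, G+C=10
Perfect-match Tm = 2(4) + 4(10) = 8 + 40 = 48°C
Mismatches (positions where the bases are not complementary): 1 (at position 13)
Effective Tm = 48 − 1×5 = 48 − 5 = 43°C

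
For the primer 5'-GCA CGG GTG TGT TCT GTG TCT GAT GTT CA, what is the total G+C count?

G=10, T=11, A=3, C=5
Total G or C: 10 + 5 = 15

15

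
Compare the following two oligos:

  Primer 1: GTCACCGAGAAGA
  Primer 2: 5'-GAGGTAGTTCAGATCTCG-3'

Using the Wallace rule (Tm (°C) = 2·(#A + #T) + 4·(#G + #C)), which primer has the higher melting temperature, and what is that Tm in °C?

Primer 1: A+T=6, G+C=7 → Tm = 2(6)+4(7) = 40°C
Primer 2: A+T=9, G+C=9 → Tm = 2(9)+4(9) = 54°C
40°C vs 54°C → primer 2 is higher.

Primer 2, 54°C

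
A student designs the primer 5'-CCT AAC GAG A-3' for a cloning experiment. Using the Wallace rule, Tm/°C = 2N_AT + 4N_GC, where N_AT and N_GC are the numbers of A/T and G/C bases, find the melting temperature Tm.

Scanning the sequence gives G=2, C=3, T=1, A=4.
So N_AT = 5 and N_GC = 5.
Tm = 4·5 + 2·5 = 20 + 10 = 30°C

30°C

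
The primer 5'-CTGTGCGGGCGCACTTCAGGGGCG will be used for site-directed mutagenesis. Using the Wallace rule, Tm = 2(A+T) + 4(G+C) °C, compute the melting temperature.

Scanning the sequence gives C=7, G=11, A=2, T=4.
So N_AT = 6 and N_GC = 18.
Tm = 4·18 + 2·6 = 72 + 12 = 84°C

84°C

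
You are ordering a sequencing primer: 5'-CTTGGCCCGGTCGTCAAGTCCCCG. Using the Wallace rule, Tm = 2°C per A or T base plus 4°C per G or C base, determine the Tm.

Counting bases: T=5, G=7, A=2, C=10
A+T = 7, G+C = 17
Tm = 2×7 + 4×17 = 82°C

82°C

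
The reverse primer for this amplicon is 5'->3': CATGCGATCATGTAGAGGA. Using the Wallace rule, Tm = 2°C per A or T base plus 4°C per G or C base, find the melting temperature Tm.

Base counts: A=6, T=4, G=6, C=3
A+T = 10, G+C = 9
Tm = 4·9 + 2·10 = 36 + 20 = 56°C

56°C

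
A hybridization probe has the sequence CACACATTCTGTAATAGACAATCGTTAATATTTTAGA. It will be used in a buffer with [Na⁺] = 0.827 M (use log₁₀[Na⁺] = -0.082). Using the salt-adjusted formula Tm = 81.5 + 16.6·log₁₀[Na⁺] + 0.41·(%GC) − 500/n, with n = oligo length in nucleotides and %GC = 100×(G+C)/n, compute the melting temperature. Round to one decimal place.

77.7°C

Length n = 37. Base counts: C=6, G=4, T=13, A=14
G+C = 10, so %GC = 10/37 × 100 = 27.027%
Salt term: 16.6 × (-0.082) = -1.361
GC term: 0.41 × 27.027 = 11.081; length term: −500/37 = −13.514
Tm = 81.5 + (-1.361) + 11.081 − 13.514 = 77.706 → 77.7°C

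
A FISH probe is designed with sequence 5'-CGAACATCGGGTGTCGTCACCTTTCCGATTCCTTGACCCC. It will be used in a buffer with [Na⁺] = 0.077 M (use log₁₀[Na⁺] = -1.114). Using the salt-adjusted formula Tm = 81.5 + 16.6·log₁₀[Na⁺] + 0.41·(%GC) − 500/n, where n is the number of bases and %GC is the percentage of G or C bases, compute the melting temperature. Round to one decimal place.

Length n = 40. Base counts: C=15, T=11, A=6, G=8
G+C = 23, so %GC = 23/40 × 100 = 57.5%
Salt term: 16.6 × (-1.114) = -18.492
GC term: 0.41 × 57.5 = 23.575; length term: −500/40 = −12.5
Tm = 81.5 + (-18.492) + 23.575 − 12.5 = 74.083 → 74.1°C

74.1°C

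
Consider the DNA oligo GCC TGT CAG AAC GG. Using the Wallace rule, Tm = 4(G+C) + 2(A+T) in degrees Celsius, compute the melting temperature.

46°C

Base counts: A=3, T=2, G=5, C=4
So N_AT = 5 and N_GC = 9.
Tm = 4·9 + 2·5 = 36 + 10 = 46°C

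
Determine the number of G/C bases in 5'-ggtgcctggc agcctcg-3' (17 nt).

Counting bases: C=6, T=3, G=7, A=1
G+C = 7 + 6 = 13

13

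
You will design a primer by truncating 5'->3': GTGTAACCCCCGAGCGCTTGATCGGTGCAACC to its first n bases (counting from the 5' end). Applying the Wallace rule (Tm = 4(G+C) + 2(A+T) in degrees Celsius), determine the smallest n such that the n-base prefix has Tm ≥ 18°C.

First 6 bases: GTGTAA → Tm = 16°C (< 18°C)
First 7 bases: GTGTAAC → Tm = 20°C (≥ 18°C)
Since every base adds ≥2°C, Tm only increases with n, so the threshold is first crossed at n = 7.

n = 7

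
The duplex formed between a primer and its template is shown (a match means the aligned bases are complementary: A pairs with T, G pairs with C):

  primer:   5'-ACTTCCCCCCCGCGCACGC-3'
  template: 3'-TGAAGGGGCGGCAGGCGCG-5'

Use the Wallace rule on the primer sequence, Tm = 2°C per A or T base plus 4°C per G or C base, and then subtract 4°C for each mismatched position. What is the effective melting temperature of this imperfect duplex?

52°C

Primer base counts: A=2, T=2, G=3, C=12 → A+T=4, G+C=15
Perfect-match Tm = 2(4) + 4(15) = 8 + 60 = 68°C
Mismatches (positions where the bases are not complementary): 4 (at positions 9, 13, 14, 16)
Effective Tm = 68 − 4×4 = 68 − 16 = 52°C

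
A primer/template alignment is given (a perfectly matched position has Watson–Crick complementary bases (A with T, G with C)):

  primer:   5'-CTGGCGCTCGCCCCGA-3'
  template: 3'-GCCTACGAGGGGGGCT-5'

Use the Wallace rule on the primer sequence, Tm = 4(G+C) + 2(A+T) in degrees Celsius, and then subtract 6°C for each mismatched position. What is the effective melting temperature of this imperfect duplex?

Primer base counts: A=1, T=2, G=5, C=8 → A+T=3, G+C=13
Perfect-match Tm = 2(3) + 4(13) = 6 + 52 = 58°C
Mismatches (positions where the bases are not complementary): 4 (at positions 2, 4, 5, 10)
Effective Tm = 58 − 4×6 = 58 − 24 = 34°C

34°C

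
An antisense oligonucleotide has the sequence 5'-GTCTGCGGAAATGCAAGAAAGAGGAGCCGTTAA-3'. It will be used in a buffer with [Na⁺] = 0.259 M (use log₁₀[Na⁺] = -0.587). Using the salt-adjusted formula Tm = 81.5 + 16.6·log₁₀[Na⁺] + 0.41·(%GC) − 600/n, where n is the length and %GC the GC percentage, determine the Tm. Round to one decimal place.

Length n = 33. Counting bases: G=11, A=12, C=5, T=5
G+C = 16, so %GC = 16/33 × 100 = 48.485%
Salt term: 16.6 × (-0.587) = -9.744
GC term: 0.41 × 48.485 = 19.879; length term: −600/33 = −18.182
Tm = 81.5 + (-9.744) + 19.879 − 18.182 = 73.453 → 73.5°C

73.5°C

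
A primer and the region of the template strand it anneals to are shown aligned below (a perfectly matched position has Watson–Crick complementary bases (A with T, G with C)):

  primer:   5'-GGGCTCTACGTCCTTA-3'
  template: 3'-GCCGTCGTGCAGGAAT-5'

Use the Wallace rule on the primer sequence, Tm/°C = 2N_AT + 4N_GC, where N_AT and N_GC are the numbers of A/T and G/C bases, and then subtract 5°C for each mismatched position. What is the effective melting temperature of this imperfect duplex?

Primer base counts: A=2, T=5, G=4, C=5 → A+T=7, G+C=9
Perfect-match Tm = 2(7) + 4(9) = 14 + 36 = 50°C
Mismatches (positions where the bases are not complementary): 4 (at positions 1, 5, 6, 7)
Effective Tm = 50 − 4×5 = 50 − 20 = 30°C

30°C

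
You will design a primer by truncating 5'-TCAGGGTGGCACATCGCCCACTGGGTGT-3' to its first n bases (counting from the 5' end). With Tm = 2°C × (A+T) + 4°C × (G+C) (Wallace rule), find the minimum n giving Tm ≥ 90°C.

n = 27

First 26 bases: TCAGGGTGGCACATCGCCCACTGGGT → Tm = 86°C (< 90°C)
First 27 bases: TCAGGGTGGCACATCGCCCACTGGGTG → Tm = 90°C (≥ 90°C)
Since every base adds ≥2°C, Tm only increases with n, so the threshold is first crossed at n = 27.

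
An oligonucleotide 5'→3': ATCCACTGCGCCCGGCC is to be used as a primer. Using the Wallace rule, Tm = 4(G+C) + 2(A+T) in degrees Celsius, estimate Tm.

T=2, C=9, A=2, G=4
So N_AT = 4 and N_GC = 13.
Tm = 4·13 + 2·4 = 52 + 8 = 60°C

60°C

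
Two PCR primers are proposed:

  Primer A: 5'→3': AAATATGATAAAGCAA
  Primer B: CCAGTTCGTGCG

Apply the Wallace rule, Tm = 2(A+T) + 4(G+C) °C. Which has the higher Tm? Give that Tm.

Primer B, 40°C

Primer A: A+T=13, G+C=3 → Tm = 2(13)+4(3) = 38°C
Primer B: A+T=4, G+C=8 → Tm = 2(4)+4(8) = 40°C
38°C vs 40°C → primer B is higher.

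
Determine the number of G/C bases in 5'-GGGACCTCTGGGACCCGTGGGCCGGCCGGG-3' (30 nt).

Scanning the sequence gives T=3, A=2, G=15, C=10.
Total G or C: 15 + 10 = 25

25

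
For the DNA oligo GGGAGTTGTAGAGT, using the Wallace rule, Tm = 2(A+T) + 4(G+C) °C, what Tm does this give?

42°C

Scanning the sequence gives C=0, G=7, T=4, A=3.
AT pairs contribute 7, GC pairs contribute 7.
Tm = 2×7 + 4×7 = 42°C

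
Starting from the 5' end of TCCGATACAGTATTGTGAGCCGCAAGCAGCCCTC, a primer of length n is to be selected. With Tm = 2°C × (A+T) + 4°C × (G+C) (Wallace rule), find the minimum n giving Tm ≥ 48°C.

n = 17

First 16 bases: TCCGATACAGTATTGT → Tm = 44°C (< 48°C)
First 17 bases: TCCGATACAGTATTGTG → Tm = 48°C (≥ 48°C)
Since every base adds ≥2°C, Tm only increases with n, so the threshold is first crossed at n = 17.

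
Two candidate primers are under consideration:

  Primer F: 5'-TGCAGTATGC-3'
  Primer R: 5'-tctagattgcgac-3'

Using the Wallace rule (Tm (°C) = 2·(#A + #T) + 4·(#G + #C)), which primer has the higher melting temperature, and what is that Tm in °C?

Primer F: A+T=5, G+C=5 → Tm = 2(5)+4(5) = 30°C
Primer R: A+T=7, G+C=6 → Tm = 2(7)+4(6) = 38°C
30°C vs 38°C → primer R is higher.

Primer R, 38°C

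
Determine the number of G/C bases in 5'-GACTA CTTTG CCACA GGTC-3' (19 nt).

Scanning the sequence gives T=5, G=4, C=6, A=4.
Total G or C: 4 + 6 = 10

10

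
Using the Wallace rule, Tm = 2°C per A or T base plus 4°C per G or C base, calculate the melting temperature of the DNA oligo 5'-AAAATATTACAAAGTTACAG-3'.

C=2, A=11, G=2, T=5
AT pairs contribute 16, GC pairs contribute 4.
Tm = 2×16 + 4×4 = 48°C

48°C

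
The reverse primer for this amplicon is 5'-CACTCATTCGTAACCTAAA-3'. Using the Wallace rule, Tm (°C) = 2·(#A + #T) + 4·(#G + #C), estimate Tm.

52°C

Base counts: C=6, A=7, T=5, G=1
A+T = 12, G+C = 7
Tm = 2×12 + 4×7 = 52°C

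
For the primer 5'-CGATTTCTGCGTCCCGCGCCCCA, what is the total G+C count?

Base counts: T=5, C=11, G=5, A=2
G+C = 5 + 11 = 16

16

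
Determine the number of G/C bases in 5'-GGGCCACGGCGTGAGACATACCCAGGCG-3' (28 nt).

20

Counting bases: C=9, A=6, T=2, G=11
G+C = 11 + 9 = 20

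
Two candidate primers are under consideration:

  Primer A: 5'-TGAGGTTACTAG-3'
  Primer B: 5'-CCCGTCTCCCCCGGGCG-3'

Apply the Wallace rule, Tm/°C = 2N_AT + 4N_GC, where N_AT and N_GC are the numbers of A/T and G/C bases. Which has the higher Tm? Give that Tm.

Primer A: A+T=7, G+C=5 → Tm = 2(7)+4(5) = 34°C
Primer B: A+T=2, G+C=15 → Tm = 2(2)+4(15) = 64°C
34°C vs 64°C → primer B is higher.

Primer B, 64°C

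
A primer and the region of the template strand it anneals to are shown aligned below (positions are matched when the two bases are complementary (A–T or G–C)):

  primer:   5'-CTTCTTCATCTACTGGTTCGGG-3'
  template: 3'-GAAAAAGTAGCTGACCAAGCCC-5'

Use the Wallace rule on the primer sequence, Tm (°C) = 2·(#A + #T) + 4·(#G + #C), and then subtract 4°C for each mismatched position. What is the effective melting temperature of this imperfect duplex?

Primer base counts: A=2, T=9, G=5, C=6 → A+T=11, G+C=11
Perfect-match Tm = 2(11) + 4(11) = 22 + 44 = 66°C
Mismatches (positions where the bases are not complementary): 2 (at positions 4, 11)
Effective Tm = 66 − 2×4 = 66 − 8 = 58°C

58°C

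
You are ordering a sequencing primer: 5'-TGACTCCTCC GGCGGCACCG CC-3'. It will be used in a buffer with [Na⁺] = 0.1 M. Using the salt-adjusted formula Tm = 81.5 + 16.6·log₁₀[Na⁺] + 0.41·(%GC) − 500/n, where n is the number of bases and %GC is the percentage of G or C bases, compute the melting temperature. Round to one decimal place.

Length n = 22. A=2, T=3, G=6, C=11
G+C = 17, so %GC = 17/22 × 100 = 77.273%
Salt term: 16.6 × (-1) = -16.6
GC term: 0.41 × 77.273 = 31.682; length term: −500/22 = −22.727
Tm = 81.5 + (-16.6) + 31.682 − 22.727 = 73.855 → 73.9°C

73.9°C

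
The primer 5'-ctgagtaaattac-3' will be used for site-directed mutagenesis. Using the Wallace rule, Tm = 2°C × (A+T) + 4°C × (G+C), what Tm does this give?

Base counts: C=2, T=4, A=5, G=2
So N_AT = 9 and N_GC = 4.
Tm = 2(9) + 4(4) = 18 + 16 = 34°C

34°C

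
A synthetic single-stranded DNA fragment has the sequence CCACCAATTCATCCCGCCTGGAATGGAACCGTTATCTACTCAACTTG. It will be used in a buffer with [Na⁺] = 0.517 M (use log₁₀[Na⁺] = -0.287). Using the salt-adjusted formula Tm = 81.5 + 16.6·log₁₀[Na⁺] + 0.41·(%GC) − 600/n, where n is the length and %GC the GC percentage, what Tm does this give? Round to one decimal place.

84.0°C

Length n = 47. T=12, A=12, C=16, G=7
G+C = 23, so %GC = 23/47 × 100 = 48.936%
Salt term: 16.6 × (-0.287) = -4.764
GC term: 0.41 × 48.936 = 20.064; length term: −600/47 = −12.766
Tm = 81.5 + (-4.764) + 20.064 − 12.766 = 84.034 → 84.0°C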